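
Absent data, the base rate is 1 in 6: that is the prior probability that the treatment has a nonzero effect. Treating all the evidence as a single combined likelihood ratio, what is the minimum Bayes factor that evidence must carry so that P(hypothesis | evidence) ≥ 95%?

Prior odds = (1/6)/(5/6) = 0.2.
Target odds = 0.95/0.05 = 19.
Required Bayes factor = 19 ÷ 0.2 = 95.

95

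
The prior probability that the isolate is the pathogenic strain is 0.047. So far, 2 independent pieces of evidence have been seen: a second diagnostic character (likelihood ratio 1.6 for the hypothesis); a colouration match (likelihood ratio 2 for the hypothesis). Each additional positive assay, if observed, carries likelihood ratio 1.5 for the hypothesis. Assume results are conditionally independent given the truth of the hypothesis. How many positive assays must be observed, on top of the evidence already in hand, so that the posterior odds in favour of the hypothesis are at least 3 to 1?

8

Prior odds = 0.047/0.953 = 47/953.
Combined Bayes factor of the evidence already in hand = 1.6 × 2 = 3.2.
Odds after that evidence = (47/953) × 3.2 = 752/4765.
Target odds = 3.
Need 1.5ⁿ ≥ 3 ÷ (752/4765) = 14295/752.
1.5⁷ = 17.0859375 falls short of 14295/752 but 1.5⁸ = 25.62890625 reaches it, so n = 8.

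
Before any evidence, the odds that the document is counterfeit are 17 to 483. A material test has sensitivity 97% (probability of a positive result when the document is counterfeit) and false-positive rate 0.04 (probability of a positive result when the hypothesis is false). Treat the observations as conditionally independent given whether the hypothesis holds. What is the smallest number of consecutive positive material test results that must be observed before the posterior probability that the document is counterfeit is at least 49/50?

Prior odds = 17/483.
Likelihood ratio of a positive result = 0.97/0.04 = 24.25.
Target posterior odds = 0.98/0.02 = 49.
Require 24.25ⁿ ≥ 49 ÷ (17/483) = 23667/17.
24.25² = 588.0625 falls short of 23667/17 but 24.25³ = 912673/64 reaches it, so n = 3.

3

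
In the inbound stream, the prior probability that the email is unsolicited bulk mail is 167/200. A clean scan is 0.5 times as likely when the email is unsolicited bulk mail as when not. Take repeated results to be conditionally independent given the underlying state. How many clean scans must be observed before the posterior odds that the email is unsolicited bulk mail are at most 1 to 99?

Prior odds = 0.835/0.165 = 167/33.
Likelihood ratio per clean scan = 0.5.
Target odds = 1/99.
Need (167/33) × 0.5ⁿ ≤ 1/99, i.e. 0.5ⁿ ≤ 1/501.
0.5⁸ = 0.00390625 is still above 1/501 but 0.5⁹ = 0.001953125 is at or below it, so n = 9.

9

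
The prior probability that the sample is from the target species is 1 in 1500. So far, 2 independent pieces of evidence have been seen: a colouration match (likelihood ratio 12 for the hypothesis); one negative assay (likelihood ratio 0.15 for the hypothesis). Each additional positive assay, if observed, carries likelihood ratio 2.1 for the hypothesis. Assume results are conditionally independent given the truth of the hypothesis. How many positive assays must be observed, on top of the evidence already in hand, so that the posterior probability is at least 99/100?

Prior odds = (1/1500)/(1499/1500) = 1/1499.
Combined Bayes factor of the evidence already in hand = 12 × 0.15 = 1.8.
Odds after that evidence = (1/1499) × 1.8 = 9/7495.
Target odds = 0.99/0.01 = 99.
Need 2.1ⁿ ≥ 99 ÷ (9/7495) = 82445.
2.1¹⁵ ≈68122.3 falls short of 82445 but 2.1¹⁶ ≈143057 reaches it, so n = 16.

16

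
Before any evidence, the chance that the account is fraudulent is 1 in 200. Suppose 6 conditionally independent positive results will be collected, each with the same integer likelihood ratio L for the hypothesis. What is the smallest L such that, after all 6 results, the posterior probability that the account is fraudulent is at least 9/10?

Prior odds = 0.005/0.995 = 1/199.
Target odds = 0.9/0.1 = 9.
Need L⁶ ≥ 9 ÷ (1/199) = 1791.
3⁶ = 729 < 1791 ≤ 4096 = 4⁶, so L = 4.

4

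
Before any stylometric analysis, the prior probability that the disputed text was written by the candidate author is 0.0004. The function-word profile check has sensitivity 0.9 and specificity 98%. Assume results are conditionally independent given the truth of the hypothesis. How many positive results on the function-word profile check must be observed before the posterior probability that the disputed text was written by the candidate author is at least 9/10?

Prior odds = 0.0004/0.9996 = 1/2499.
False-positive rate = 1 − 0.98 = 0.02; likelihood ratio of a positive = 0.9/0.02 = 45.
Target posterior odds = 0.9/0.1 = 9.
Require 45ⁿ ≥ 9 ÷ (1/2499) = 22491.
45² = 2025 falls short of 22491 but 45³ = 91125 reaches it, so n = 3.

3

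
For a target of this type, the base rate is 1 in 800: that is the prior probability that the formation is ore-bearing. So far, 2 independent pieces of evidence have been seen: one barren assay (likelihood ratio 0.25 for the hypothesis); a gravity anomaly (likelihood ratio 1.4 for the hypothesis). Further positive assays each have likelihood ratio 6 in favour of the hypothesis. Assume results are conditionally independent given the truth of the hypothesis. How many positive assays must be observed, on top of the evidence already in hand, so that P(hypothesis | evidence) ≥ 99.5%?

8

Prior odds = 0.00125/0.99875 = 1/799.
Combined Bayes factor of the evidence already in hand = 0.25 × 1.4 = 0.35.
Odds after that evidence = (1/799) × 0.35 = 7/15980.
Target odds = 0.995/0.005 = 199.
Need 6ⁿ ≥ 199 ÷ (7/15980) = 3180020/7.
6⁷ = 279936 falls short of 3180020/7 but 6⁸ = 1679616 reaches it, so n = 8.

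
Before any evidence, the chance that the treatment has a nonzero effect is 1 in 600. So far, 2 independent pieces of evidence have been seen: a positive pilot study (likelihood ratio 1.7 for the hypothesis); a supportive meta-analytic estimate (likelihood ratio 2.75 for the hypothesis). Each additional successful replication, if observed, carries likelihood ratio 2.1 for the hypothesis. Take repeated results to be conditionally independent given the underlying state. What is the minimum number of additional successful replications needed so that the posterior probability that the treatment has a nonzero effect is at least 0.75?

Prior odds = (1/600)/(599/600) = 1/599.
Combined Bayes factor of the evidence already in hand = 1.7 × 2.75 = 4.675.
Odds after that evidence = (1/599) × 4.675 = 187/23960.
Target odds = 0.75/0.25 = 3.
Need 2.1ⁿ ≥ 3 ÷ (187/23960) = 71880/187.
2.1⁸ ≈378.229 falls short of 71880/187 but 2.1⁹ ≈794.28 reaches it, so n = 9.

9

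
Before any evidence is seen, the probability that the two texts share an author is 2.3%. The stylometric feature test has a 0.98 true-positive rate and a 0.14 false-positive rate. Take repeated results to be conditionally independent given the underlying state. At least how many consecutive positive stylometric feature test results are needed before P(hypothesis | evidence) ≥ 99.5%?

5

Prior odds: 0.023 ÷ 0.977 = 23/977.
Likelihood ratio of a positive result = 0.98/0.14 = 7.
Target posterior odds = 0.995/0.005 = 199.
Need (23/977) × 7ⁿ ≥ 199, i.e. 7ⁿ ≥ 194423/23.
7⁴ = 2401 falls short of 194423/23 but 7⁵ = 16807 reaches it, so n = 5.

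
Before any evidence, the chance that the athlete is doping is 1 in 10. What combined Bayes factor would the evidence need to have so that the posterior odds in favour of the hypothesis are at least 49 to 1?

441

Prior odds = 0.1/0.9 = 1/9.
Target odds = 49.
Required Bayes factor = 49 ÷ (1/9) = 441.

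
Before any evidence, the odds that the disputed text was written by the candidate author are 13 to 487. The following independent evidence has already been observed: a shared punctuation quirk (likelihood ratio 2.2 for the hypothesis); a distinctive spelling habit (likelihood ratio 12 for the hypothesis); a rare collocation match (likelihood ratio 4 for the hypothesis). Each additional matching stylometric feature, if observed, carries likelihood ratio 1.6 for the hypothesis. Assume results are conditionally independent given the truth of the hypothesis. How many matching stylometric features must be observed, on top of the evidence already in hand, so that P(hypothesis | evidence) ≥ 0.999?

13

Prior odds = 13/487.
Combined Bayes factor of the evidence already in hand = 2.2 × 12 × 4 = 105.6.
Odds after that evidence = (13/487) × 105.6 = 6864/2435.
Target odds = 0.999/0.001 = 999.
Need 1.6ⁿ ≥ 999 ÷ (6864/2435) = 810855/2288.
1.6¹² ≈281.475 falls short of 810855/2288 but 1.6¹³ ≈450.36 reaches it, so n = 13.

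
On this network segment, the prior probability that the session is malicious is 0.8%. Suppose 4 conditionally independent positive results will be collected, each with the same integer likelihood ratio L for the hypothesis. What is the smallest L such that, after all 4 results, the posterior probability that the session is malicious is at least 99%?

11

Prior odds = 0.008/0.992 = 1/124.
Target odds = 0.99/0.01 = 99.
Need L⁴ ≥ 99 ÷ (1/124) = 12276.
10⁴ = 10000 < 12276 ≤ 14641 = 11⁴, so L = 11.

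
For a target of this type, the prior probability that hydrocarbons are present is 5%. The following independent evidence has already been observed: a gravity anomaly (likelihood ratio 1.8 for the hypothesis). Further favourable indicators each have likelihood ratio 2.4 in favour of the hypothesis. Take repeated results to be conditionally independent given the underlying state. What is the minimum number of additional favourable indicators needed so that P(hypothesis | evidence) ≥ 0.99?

Prior odds = 0.05/0.95 = 1/19.
Bayes factor of the evidence already in hand = 1.8.
Odds after that evidence = (1/19) × 1.8 = 9/95.
Target odds = 0.99/0.01 = 99.
Need 2.4ⁿ ≥ 99 ÷ (9/95) = 1045.
2.4⁷ = 35831808/78125 falls short of 1045 but 2.4⁸ = 429981696/390625 reaches it, so n = 8.

8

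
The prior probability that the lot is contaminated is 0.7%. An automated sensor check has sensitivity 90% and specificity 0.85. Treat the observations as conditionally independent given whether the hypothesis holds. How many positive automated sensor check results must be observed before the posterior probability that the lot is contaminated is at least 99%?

Prior odds: 0.007 ÷ 0.993 = 7/993.
False-positive rate = 1 − 0.85 = 0.15; likelihood ratio of a positive = 0.9/0.15 = 6.
Target odds: 0.99 ÷ 0.01 = 99.
Require 6ⁿ ≥ 99 ÷ (7/993) = 98307/7.
6⁵ = 7776 falls short of 98307/7 but 6⁶ = 46656 reaches it, so n = 6.

6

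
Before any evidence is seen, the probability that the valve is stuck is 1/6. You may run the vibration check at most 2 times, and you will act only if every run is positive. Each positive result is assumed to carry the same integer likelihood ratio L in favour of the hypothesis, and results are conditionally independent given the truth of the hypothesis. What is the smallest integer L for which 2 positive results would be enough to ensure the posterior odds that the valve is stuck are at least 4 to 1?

Prior odds = (1/6)/(5/6) = 0.2.
Target odds = 4.
Need L² ≥ 4 ÷ 0.2 = 20.
4² = 16 < 20 ≤ 25 = 5², so L = 5.

5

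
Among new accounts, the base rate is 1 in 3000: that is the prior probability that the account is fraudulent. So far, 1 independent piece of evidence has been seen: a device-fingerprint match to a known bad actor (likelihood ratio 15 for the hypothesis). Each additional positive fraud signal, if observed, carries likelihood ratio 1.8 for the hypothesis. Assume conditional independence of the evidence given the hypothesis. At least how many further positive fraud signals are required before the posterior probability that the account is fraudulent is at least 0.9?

Prior odds = (1/3000)/(2999/3000) = 1/2999.
Bayes factor of the evidence already in hand = 15.
Odds after that evidence = (1/2999) × 15 = 15/2999.
Target odds = 0.9/0.1 = 9.
Need 1.8ⁿ ≥ 9 ÷ (15/2999) = 1799.4.
1.8¹² ≈1156.83 falls short of 1799.4 but 1.8¹³ ≈2082.3 reaches it, so n = 13.

13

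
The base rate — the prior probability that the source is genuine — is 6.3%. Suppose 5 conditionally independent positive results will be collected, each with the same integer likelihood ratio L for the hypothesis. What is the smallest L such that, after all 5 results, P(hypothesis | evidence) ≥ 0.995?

5

Prior odds = 0.063/0.937 = 63/937.
Target odds = 0.995/0.005 = 199.
Need L⁵ ≥ 199 ÷ (63/937) = 186463/63.
4⁵ = 1024 < 186463/63 ≤ 3125 = 5⁵, so L = 5.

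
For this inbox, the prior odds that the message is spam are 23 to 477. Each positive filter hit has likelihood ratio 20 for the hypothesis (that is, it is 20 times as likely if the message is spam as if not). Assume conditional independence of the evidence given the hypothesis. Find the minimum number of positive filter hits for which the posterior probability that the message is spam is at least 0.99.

3

Prior odds = 23/477.
Likelihood ratio per positive filter hit = 20.
Target odds: 0.99 ÷ 0.01 = 99.
Need (23/477) × 20ⁿ ≥ 99, i.e. 20ⁿ ≥ 47223/23.
20² = 400 falls short of 47223/23 but 20³ = 8000 reaches it, so n = 3.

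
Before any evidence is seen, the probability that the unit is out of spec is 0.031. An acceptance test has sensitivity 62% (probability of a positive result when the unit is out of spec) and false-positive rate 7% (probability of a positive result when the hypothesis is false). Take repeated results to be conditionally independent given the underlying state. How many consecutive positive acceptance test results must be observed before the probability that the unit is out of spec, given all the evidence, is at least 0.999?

Prior odds: 0.031 ÷ 0.969 = 31/969.
Likelihood ratio of a positive result = 0.62/0.07 = 62/7.
Target odds: 0.999 ÷ 0.001 = 999.
Require (62/7)ⁿ ≥ 999 ÷ (31/969) = 968031/31.
(62/7)⁴ = 14776336/2401 falls short of 968031/31 but (62/7)⁵ = 916132832/16807 reaches it, so n = 5.

5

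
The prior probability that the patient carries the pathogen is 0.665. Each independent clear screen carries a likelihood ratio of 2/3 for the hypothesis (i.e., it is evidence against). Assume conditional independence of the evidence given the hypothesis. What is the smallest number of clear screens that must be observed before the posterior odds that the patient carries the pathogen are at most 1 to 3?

5

Prior odds: 0.665 ÷ 0.335 = 133/67.
Likelihood ratio per clear screen = 2/3.
Target odds = 1/3.
Require (2/3)ⁿ ≤ 1/3 ÷ (133/67) = 67/399.
(2/3)⁴ = 16/81 is still above 67/399 but (2/3)⁵ = 32/243 is at or below it, so n = 5.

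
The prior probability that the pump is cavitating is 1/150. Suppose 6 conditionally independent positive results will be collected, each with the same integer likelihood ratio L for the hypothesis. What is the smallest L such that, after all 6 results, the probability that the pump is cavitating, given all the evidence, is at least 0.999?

8

Prior odds = (1/150)/(149/150) = 1/149.
Target odds = 0.999/0.001 = 999.
Need L⁶ ≥ 999 ÷ (1/149) = 148851.
7⁶ = 117649 < 148851 ≤ 262144 = 8⁶, so L = 8.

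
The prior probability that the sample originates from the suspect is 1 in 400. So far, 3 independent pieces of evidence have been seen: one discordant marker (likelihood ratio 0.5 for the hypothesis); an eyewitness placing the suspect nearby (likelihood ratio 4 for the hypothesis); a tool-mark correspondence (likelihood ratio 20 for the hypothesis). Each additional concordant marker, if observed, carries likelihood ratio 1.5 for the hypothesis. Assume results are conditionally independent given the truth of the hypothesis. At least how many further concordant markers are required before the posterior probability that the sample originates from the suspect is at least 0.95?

Prior odds = 0.0025/0.9975 = 1/399.
Combined Bayes factor of the evidence already in hand = 0.5 × 4 × 20 = 40.
Odds after that evidence = (1/399) × 40 = 40/399.
Target odds = 0.95/0.05 = 19.
Need 1.5ⁿ ≥ 19 ÷ (40/399) = 189.525.
1.5¹² = 531441/4096 falls short of 189.525 but 1.5¹³ = 1594323/8192 reaches it, so n = 13.

13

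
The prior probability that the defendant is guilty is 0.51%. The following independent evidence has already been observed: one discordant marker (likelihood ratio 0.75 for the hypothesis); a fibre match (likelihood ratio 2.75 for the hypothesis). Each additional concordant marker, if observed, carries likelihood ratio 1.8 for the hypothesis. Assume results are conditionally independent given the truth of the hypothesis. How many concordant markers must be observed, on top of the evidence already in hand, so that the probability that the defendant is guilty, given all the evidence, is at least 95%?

Prior odds = 0.0051/0.9949 = 51/9949.
Combined Bayes factor of the evidence already in hand = 0.75 × 2.75 = 2.0625.
Odds after that evidence = (51/9949) × 2.0625 = 1683/159184.
Target odds = 0.95/0.05 = 19.
Need 1.8ⁿ ≥ 19 ÷ (1683/159184) = 3024496/1683.
1.8¹² ≈1156.83 falls short of 3024496/1683 but 1.8¹³ ≈2082.3 reaches it, so n = 13.

13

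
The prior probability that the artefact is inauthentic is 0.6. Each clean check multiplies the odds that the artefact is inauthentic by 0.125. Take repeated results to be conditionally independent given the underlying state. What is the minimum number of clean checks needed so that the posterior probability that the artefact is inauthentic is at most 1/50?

Prior odds = 0.6/0.4 = 1.5.
Likelihood ratio per clean check = 0.125.
Target posterior odds = 0.02/0.98 = 1/49.
Need 1.5 × 0.125ⁿ ≤ 1/49, i.e. 0.125ⁿ ≤ 2/147.
0.125² = 0.015625 is still above 2/147 but 0.125³ = 0.001953125 is at or below it, so n = 3.

3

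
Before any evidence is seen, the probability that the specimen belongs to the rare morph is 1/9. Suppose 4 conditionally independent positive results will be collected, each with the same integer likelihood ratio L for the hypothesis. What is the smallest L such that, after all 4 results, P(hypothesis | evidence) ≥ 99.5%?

7

Prior odds = (1/9)/(8/9) = 0.125.
Target odds = 0.995/0.005 = 199.
Need L⁴ ≥ 199 ÷ 0.125 = 1592.
6⁴ = 1296 < 1592 ≤ 2401 = 7⁴, so L = 7.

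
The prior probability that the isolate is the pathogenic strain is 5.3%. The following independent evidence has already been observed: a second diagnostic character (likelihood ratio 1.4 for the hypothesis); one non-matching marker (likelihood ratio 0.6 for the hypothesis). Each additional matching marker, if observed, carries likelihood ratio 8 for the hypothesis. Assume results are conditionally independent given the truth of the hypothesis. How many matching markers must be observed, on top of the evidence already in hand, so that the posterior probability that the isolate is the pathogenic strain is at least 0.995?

Prior odds = 0.053/0.947 = 53/947.
Combined Bayes factor of the evidence already in hand = 1.4 × 0.6 = 0.84.
Odds after that evidence = (53/947) × 0.84 = 1113/23675.
Target odds = 0.995/0.005 = 199.
Need 8ⁿ ≥ 199 ÷ (1113/23675) = 4711325/1113.
8⁴ = 4096 falls short of 4711325/1113 but 8⁵ = 32768 reaches it, so n = 5.

5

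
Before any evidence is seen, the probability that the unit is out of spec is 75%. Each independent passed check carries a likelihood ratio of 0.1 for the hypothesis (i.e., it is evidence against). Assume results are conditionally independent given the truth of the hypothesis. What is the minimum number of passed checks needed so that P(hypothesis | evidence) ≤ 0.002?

Prior odds = 0.75/0.25 = 3.
Likelihood ratio per passed check = 0.1.
Target posterior odds = 0.002/0.998 = 1/499.
Need 3 × 0.1ⁿ ≤ 1/499, i.e. 0.1ⁿ ≤ 1/1497.
0.1³ = 0.001 is still above 1/1497 but 0.1⁴ = 0.0001 is at or below it, so n = 4.

4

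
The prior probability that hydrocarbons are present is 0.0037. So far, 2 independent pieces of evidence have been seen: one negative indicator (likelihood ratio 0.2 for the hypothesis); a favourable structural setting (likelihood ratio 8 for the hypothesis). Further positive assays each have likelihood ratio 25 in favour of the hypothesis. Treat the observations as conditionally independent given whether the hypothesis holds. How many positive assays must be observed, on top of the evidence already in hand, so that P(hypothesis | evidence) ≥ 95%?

3

Prior odds = 0.0037/0.9963 = 37/9963.
Combined Bayes factor of the evidence already in hand = 0.2 × 8 = 1.6.
Odds after that evidence = (37/9963) × 1.6 = 296/49815.
Target odds = 0.95/0.05 = 19.
Need 25ⁿ ≥ 19 ÷ (296/49815) = 946485/296.
25² = 625 falls short of 946485/296 but 25³ = 15625 reaches it, so n = 3.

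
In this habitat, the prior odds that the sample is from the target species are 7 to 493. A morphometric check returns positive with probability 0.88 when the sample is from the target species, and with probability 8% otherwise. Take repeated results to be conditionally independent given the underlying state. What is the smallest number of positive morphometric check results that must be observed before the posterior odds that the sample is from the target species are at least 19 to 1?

4

Prior odds = 7/493.
Likelihood ratio of a positive result = 0.88/0.08 = 11.
Target odds = 19.
Require 11ⁿ ≥ 19 ÷ (7/493) = 9367/7.
11³ = 1331 falls short of 9367/7 but 11⁴ = 14641 reaches it, so n = 4.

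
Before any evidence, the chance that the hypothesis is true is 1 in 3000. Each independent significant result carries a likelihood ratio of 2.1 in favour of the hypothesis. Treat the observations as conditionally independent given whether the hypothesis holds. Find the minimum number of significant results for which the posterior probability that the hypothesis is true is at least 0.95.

15

Prior odds: (1/3000) ÷ (2999/3000) = 1/2999.
Likelihood ratio per significant result = 2.1.
Target posterior odds = 0.95/0.05 = 19.
Need (1/2999) × 2.1ⁿ ≥ 19, i.e. 2.1ⁿ ≥ 56981.
2.1¹⁴ ≈32439.2 falls short of 56981 but 2.1¹⁵ ≈68122.3 reaches it, so n = 15.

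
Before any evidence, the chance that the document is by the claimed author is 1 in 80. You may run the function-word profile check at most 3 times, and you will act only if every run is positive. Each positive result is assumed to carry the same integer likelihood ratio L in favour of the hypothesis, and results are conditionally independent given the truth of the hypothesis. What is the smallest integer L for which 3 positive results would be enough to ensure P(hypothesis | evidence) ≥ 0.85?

8

Prior odds = 0.0125/0.9875 = 1/79.
Target odds = 0.85/0.15 = 17/3.
Need L³ ≥ 17/3 ÷ (1/79) = 1343/3.
7³ = 343 < 1343/3 ≤ 512 = 8³, so L = 8.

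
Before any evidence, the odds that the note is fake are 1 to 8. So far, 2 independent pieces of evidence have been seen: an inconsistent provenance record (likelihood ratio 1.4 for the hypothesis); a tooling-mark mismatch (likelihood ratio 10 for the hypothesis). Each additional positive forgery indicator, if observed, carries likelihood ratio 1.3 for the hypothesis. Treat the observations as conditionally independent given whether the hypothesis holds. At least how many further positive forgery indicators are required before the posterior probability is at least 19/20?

10

Prior odds = 0.125.
Combined Bayes factor of the evidence already in hand = 1.4 × 10 = 14.
Odds after that evidence = 0.125 × 14 = 1.75.
Target odds = 0.95/0.05 = 19.
Need 1.3ⁿ ≥ 19 ÷ 1.75 = 76/7.
1.3⁹ ≈10.6045 falls short of 76/7 but 1.3¹⁰ ≈13.7858 reaches it, so n = 10.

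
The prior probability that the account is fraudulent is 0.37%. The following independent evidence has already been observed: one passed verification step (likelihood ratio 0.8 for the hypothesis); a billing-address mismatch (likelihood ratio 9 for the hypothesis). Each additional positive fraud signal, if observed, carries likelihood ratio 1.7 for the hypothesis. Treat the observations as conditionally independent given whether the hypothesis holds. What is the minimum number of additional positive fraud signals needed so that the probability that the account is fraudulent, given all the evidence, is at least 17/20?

Prior odds = 0.0037/0.9963 = 37/9963.
Combined Bayes factor of the evidence already in hand = 0.8 × 9 = 7.2.
Odds after that evidence = (37/9963) × 7.2 = 148/5535.
Target odds = 0.85/0.15 = 17/3.
Need 1.7ⁿ ≥ 17/3 ÷ (148/5535) = 31365/148.
1.7¹⁰ ≈201.599 falls short of 31365/148 but 1.7¹¹ ≈342.719 reaches it, so n = 11.

11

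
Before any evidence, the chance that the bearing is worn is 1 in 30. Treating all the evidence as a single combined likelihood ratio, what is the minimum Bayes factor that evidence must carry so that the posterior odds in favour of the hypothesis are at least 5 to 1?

145

Prior odds = (1/30)/(29/30) = 1/29.
Target odds = 5.
Required Bayes factor = 5 ÷ (1/29) = 145.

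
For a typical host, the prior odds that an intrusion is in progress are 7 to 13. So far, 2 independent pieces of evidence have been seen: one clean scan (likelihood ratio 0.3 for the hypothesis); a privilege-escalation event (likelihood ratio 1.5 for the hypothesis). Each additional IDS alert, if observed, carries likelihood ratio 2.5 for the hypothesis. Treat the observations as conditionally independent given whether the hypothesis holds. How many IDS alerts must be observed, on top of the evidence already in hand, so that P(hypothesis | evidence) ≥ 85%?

Prior odds = 7/13.
Combined Bayes factor of the evidence already in hand = 0.3 × 1.5 = 0.45.
Odds after that evidence = (7/13) × 0.45 = 63/260.
Target odds = 0.85/0.15 = 17/3.
Need 2.5ⁿ ≥ 17/3 ÷ (63/260) = 4420/189.
2.5³ = 15.625 falls short of 4420/189 but 2.5⁴ = 39.0625 reaches it, so n = 4.

4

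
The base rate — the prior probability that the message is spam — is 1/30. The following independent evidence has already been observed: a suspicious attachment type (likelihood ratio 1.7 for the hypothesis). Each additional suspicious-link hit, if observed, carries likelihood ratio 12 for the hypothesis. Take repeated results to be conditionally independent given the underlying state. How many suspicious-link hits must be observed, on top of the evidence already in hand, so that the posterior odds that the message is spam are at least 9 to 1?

3

Prior odds = (1/30)/(29/30) = 1/29.
Bayes factor of the evidence already in hand = 1.7.
Odds after that evidence = (1/29) × 1.7 = 17/290.
Target odds = 9.
Need 12ⁿ ≥ 9 ÷ (17/290) = 2610/17.
12² = 144 falls short of 2610/17 but 12³ = 1728 reaches it, so n = 3.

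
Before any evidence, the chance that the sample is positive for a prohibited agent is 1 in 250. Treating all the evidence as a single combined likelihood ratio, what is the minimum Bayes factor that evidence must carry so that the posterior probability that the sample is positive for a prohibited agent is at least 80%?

996

Prior odds = 0.004/0.996 = 1/249.
Target odds = 0.8/0.2 = 4.
Required Bayes factor = 4 ÷ (1/249) = 996.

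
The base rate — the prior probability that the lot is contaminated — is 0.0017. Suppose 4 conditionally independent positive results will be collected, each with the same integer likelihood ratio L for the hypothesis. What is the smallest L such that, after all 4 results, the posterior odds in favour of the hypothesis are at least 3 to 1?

Prior odds = 0.0017/0.9983 = 17/9983.
Target odds = 3.
Need L⁴ ≥ 3 ÷ (17/9983) = 29949/17.
6⁴ = 1296 < 29949/17 ≤ 2401 = 7⁴, so L = 7.

7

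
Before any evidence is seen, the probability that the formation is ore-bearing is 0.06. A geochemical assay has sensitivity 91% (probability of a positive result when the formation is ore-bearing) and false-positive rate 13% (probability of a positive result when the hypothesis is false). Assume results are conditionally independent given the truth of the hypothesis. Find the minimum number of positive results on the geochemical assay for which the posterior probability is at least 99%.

Prior odds = 0.06/0.94 = 3/47.
Likelihood ratio of a positive result = 0.91/0.13 = 7.
Target odds: 0.99 ÷ 0.01 = 99.
Need (3/47) × 7ⁿ ≥ 99, i.e. 7ⁿ ≥ 1551.
7³ = 343 falls short of 1551 but 7⁴ = 2401 reaches it, so n = 4.

4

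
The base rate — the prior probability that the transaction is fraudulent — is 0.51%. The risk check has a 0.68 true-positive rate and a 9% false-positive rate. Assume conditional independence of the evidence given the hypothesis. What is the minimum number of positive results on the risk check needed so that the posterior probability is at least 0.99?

Prior odds: 0.0051 ÷ 0.9949 = 51/9949.
Likelihood ratio of a positive result = 0.68/0.09 = 68/9.
Target odds: 0.99 ÷ 0.01 = 99.
Need (51/9949) × (68/9)ⁿ ≥ 99, i.e. (68/9)ⁿ ≥ 328317/17.
(68/9)⁴ = 21381376/6561 falls short of 328317/17 but (68/9)⁵ ≈24622.5 reaches it, so n = 5.

5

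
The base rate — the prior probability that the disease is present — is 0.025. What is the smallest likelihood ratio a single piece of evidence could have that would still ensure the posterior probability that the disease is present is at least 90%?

Prior odds = 0.025/0.975 = 1/39.
Target odds = 0.9/0.1 = 9.
Required Bayes factor = 9 ÷ (1/39) = 351.

351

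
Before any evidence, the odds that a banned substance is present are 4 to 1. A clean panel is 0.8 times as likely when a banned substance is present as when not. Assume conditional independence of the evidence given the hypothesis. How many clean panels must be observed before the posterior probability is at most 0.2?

Prior odds = 4.
Likelihood ratio per clean panel = 0.8.
Target posterior odds = 0.2/0.8 = 0.25.
Require 0.8ⁿ ≤ 0.25 ÷ 4 = 0.0625.
0.8¹² = 16777216/244140625 is still above 0.0625 but 0.8¹³ ≈0.0549756 is at or below it, so n = 13.

13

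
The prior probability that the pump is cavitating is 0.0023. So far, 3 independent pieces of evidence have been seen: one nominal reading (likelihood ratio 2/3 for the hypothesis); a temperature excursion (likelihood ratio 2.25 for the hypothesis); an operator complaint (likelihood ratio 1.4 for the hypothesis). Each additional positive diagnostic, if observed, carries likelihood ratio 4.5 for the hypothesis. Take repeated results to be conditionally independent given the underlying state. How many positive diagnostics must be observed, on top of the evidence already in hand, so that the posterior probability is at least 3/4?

Prior odds = 0.0023/0.9977 = 23/9977.
Combined Bayes factor of the evidence already in hand = (2/3) × 2.25 × 1.4 = 2.1.
Odds after that evidence = (23/9977) × 2.1 = 483/99770.
Target odds = 0.75/0.25 = 3.
Need 4.5ⁿ ≥ 3 ÷ (483/99770) = 99770/161.
4.5⁴ = 410.0625 falls short of 99770/161 but 4.5⁵ = 1845.28125 reaches it, so n = 5.

5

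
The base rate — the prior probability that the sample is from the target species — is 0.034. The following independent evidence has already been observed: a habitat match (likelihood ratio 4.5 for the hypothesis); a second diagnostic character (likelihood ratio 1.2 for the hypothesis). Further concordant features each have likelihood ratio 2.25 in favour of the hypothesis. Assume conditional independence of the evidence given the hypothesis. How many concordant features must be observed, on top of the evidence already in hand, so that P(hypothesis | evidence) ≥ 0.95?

Prior odds = 0.034/0.966 = 17/483.
Combined Bayes factor of the evidence already in hand = 4.5 × 1.2 = 5.4.
Odds after that evidence = (17/483) × 5.4 = 153/805.
Target odds = 0.95/0.05 = 19.
Need 2.25ⁿ ≥ 19 ÷ (153/805) = 15295/153.
2.25⁵ = 59049/1024 falls short of 15295/153 but 2.25⁶ = 531441/4096 reaches it, so n = 6.

6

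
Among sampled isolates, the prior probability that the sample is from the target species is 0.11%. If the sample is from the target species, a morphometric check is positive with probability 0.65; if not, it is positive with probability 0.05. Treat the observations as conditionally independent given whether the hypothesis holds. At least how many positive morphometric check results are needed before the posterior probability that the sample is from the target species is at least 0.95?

4

Prior odds = 0.0011/0.9989 = 11/9989.
Likelihood ratio of a positive = 0.65/0.05 = 13.
Target posterior odds = 0.95/0.05 = 19.
Need (11/9989) × 13ⁿ ≥ 19, i.e. 13ⁿ ≥ 189791/11.
13³ = 2197 falls short of 189791/11 but 13⁴ = 28561 reaches it, so n = 4.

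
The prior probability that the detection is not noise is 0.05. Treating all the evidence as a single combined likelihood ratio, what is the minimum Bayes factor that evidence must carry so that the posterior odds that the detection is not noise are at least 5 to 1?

Prior odds = 0.05/0.95 = 1/19.
Target odds = 5.
Required Bayes factor = 5 ÷ (1/19) = 95.

95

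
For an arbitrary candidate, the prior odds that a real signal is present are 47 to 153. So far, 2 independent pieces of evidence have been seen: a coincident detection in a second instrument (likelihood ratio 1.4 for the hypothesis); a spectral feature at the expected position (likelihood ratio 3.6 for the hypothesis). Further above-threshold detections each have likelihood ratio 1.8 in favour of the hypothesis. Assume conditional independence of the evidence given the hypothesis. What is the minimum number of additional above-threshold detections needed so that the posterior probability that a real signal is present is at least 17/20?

3

Prior odds = 47/153.
Combined Bayes factor of the evidence already in hand = 1.4 × 3.6 = 5.04.
Odds after that evidence = (47/153) × 5.04 = 658/425.
Target odds = 0.85/0.15 = 17/3.
Need 1.8ⁿ ≥ 17/3 ÷ (658/425) = 7225/1974.
1.8² = 3.24 falls short of 7225/1974 but 1.8³ = 5.832 reaches it, so n = 3.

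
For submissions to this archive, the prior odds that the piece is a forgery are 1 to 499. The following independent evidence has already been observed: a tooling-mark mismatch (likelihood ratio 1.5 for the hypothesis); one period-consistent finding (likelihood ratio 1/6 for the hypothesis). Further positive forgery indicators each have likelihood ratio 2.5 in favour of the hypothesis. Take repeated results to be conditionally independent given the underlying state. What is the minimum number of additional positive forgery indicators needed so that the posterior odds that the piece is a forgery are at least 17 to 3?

Prior odds = 1/499.
Combined Bayes factor of the evidence already in hand = 1.5 × (1/6) = 0.25.
Odds after that evidence = (1/499) × 0.25 = 1/1996.
Target odds = 17/3.
Need 2.5ⁿ ≥ 17/3 ÷ (1/1996) = 33932/3.
2.5¹⁰ = 9765625/1024 falls short of 33932/3 but 2.5¹¹ = 48828125/2048 reaches it, so n = 11.

11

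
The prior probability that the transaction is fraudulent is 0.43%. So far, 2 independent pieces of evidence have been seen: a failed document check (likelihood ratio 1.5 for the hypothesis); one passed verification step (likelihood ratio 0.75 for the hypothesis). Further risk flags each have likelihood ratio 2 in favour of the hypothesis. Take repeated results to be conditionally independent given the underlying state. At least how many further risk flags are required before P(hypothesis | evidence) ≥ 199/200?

16

Prior odds = 0.0043/0.9957 = 43/9957.
Combined Bayes factor of the evidence already in hand = 1.5 × 0.75 = 1.125.
Odds after that evidence = (43/9957) × 1.125 = 129/26552.
Target odds = 0.995/0.005 = 199.
Need 2ⁿ ≥ 199 ÷ (129/26552) = 5283848/129.
2¹⁵ = 32768 falls short of 5283848/129 but 2¹⁶ = 65536 reaches it, so n = 16.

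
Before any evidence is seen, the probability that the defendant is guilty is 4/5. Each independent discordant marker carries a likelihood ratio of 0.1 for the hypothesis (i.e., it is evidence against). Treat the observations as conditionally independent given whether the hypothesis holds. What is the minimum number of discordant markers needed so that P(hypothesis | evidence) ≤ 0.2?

2

Prior odds: 0.8 ÷ 0.2 = 4.
Likelihood ratio per discordant marker = 0.1.
Target odds: 0.2 ÷ 0.8 = 0.25.
Require 0.1ⁿ ≤ 0.25 ÷ 4 = 0.0625.
0.1¹ = 0.1 is still above 0.0625 but 0.1² = 0.01 is at or below it, so n = 2.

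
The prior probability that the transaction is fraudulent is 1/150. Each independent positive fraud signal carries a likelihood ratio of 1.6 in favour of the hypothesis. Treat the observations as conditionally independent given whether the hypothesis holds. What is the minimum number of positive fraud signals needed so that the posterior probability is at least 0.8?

Prior odds = (1/150)/(149/150) = 1/149.
Likelihood ratio per positive fraud signal = 1.6.
Target posterior odds = 0.8/0.2 = 4.
Require 1.6ⁿ ≥ 4 ÷ (1/149) = 596.
1.6¹³ ≈450.36 falls short of 596 but 1.6¹⁴ ≈720.576 reaches it, so n = 14.

14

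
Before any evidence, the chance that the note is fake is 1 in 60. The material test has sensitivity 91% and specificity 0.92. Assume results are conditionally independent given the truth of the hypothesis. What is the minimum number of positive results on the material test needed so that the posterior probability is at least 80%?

Prior odds = (1/60)/(59/60) = 1/59.
False-positive rate = 1 − 0.92 = 0.08; likelihood ratio of a positive = 0.91/0.08 = 11.375.
Target posterior odds = 0.8/0.2 = 4.
Require 11.375ⁿ ≥ 4 ÷ (1/59) = 236.
11.375² = 129.390625 falls short of 236 but 11.375³ = 753571/512 reaches it, so n = 3.

3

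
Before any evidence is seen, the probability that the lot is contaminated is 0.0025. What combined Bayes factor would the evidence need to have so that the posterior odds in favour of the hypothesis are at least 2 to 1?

798

Prior odds = 0.0025/0.9975 = 1/399.
Target odds = 2.
Required Bayes factor = 2 ÷ (1/399) = 798.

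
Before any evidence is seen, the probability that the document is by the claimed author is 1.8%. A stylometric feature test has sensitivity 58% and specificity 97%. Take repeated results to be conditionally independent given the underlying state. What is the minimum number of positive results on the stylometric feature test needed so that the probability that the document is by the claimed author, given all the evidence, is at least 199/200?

Prior odds = 0.018/0.982 = 9/491.
False-positive rate = 1 − 0.97 = 0.03; likelihood ratio of a positive = 0.58/0.03 = 58/3.
Target odds: 0.995 ÷ 0.005 = 199.
Require (58/3)ⁿ ≥ 199 ÷ (9/491) = 97709/9.
(58/3)³ = 195112/27 falls short of 97709/9 but (58/3)⁴ = 11316496/81 reaches it, so n = 4.

4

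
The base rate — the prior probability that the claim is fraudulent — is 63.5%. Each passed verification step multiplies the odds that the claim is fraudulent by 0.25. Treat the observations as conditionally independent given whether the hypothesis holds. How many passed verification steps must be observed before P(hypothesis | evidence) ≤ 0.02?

4

Prior odds = 0.635/0.365 = 127/73.
Likelihood ratio per passed verification step = 0.25.
Target posterior odds = 0.02/0.98 = 1/49.
Need (127/73) × 0.25ⁿ ≤ 1/49, i.e. 0.25ⁿ ≤ 73/6223.
0.25³ = 0.015625 is still above 73/6223 but 0.25⁴ = 0.00390625 is at or below it, so n = 4.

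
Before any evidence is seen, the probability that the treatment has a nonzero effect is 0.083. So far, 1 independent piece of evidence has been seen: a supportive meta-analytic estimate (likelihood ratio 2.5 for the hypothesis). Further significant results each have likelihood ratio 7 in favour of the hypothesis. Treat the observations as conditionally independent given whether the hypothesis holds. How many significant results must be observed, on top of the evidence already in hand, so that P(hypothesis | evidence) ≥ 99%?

4

Prior odds = 0.083/0.917 = 83/917.
Bayes factor of the evidence already in hand = 2.5.
Odds after that evidence = (83/917) × 2.5 = 415/1834.
Target odds = 0.99/0.01 = 99.
Need 7ⁿ ≥ 99 ÷ (415/1834) = 181566/415.
7³ = 343 falls short of 181566/415 but 7⁴ = 2401 reaches it, so n = 4.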